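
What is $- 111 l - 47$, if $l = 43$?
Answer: $-4820$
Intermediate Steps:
$- 111 l - 47 = \left(-111\right) 43 - 47 = -4773 - 47 = -4820$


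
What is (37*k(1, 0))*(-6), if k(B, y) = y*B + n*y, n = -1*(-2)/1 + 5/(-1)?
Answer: 0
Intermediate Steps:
n = -3 (n = 2*1 + 5*(-1) = 2 - 5 = -3)
k(B, y) = -3*y + B*y (k(B, y) = y*B - 3*y = B*y - 3*y = -3*y + B*y)
(37*k(1, 0))*(-6) = (37*(0*(-3 + 1)))*(-6) = (37*(0*(-2)))*(-6) = (37*0)*(-6) = 0*(-6) = 0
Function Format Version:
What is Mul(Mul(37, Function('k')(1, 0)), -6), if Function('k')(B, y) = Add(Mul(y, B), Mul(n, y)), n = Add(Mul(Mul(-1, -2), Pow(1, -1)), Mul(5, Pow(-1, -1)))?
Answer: 0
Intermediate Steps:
n = -3 (n = Add(Mul(2, 1), Mul(5, -1)) = Add(2, -5) = -3)
Function('k')(B, y) = Add(Mul(-3, y), Mul(B, y)) (Function('k')(B, y) = Add(Mul(y, B), Mul(-3, y)) = Add(Mul(B, y), Mul(-3, y)) = Add(Mul(-3, y), Mul(B, y)))
Mul(Mul(37, Function('k')(1, 0)), -6) = Mul(Mul(37, Mul(0, Add(-3, 1))), -6) = Mul(Mul(37, Mul(0, -2)), -6) = Mul(Mul(37, 0), -6) = Mul(0, -6) = 0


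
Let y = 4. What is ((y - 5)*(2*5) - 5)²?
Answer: 225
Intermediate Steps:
((y - 5)*(2*5) - 5)² = ((4 - 5)*(2*5) - 5)² = (-1*10 - 5)² = (-10 - 5)² = (-15)² = 225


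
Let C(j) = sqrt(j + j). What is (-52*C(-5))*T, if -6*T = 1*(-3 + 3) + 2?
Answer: 52*I*sqrt(10)/3 ≈ 54.813*I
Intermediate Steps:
C(j) = sqrt(2)*sqrt(j) (C(j) = sqrt(2*j) = sqrt(2)*sqrt(j))
T = -1/3 (T = -(1*(-3 + 3) + 2)/6 = -(1*0 + 2)/6 = -(0 + 2)/6 = -1/6*2 = -1/3 ≈ -0.33333)
(-52*C(-5))*T = -52*sqrt(2)*sqrt(-5)*(-1/3) = -52*sqrt(2)*I*sqrt(5)*(-1/3) = -52*I*sqrt(10)*(-1/3) = 52*I*sqrt(10)/3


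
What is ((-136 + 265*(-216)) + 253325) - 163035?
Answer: 32914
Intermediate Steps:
((-136 + 265*(-216)) + 253325) - 163035 = ((-136 - 57240) + 253325) - 163035 = (-57376 + 253325) - 163035 = 195949 - 163035 = 32914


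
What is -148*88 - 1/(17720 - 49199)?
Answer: -409982495/31479 ≈ -13024.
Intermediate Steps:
-148*88 - 1/(17720 - 49199) = -13024 - 1/(-31479) = -13024 - 1*(-1/31479) = -13024 + 1/31479 = -409982495/31479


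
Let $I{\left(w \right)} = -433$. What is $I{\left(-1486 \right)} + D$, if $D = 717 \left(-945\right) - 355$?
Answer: $-678353$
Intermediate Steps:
$D = -677920$ ($D = -677565 - 355 = -677920$)
$I{\left(-1486 \right)} + D = -433 - 677920 = -678353$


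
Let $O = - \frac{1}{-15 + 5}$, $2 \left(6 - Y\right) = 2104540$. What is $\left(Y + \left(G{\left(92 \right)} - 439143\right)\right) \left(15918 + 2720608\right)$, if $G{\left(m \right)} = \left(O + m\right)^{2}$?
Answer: $- \frac{202903084828717}{50} \approx -4.0581 \cdot 10^{12}$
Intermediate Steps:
$Y = -1052264$ ($Y = 6 - 1052270 = -1052264$)
$O = \frac{1}{10}$ ($O = - \frac{1}{-10} = \left(-1\right) \left(- \frac{1}{10}\right) = \frac{1}{10} \approx 0.1$)
$G{\left(m \right)} = \left(\frac{1}{10} + m\right)^{2}$
$\left(Y + \left(G{\left(92 \right)} - 439143\right)\right) \left(15918 + 2720608\right) = \left(-1052264 + \left(\frac{\left(1 + 10 \cdot 92\right)^{2}}{100} - 439143\right)\right) \left(15918 + 2720608\right) = \left(-1052264 - \left(439143 - \frac{\left(1 + 920\right)^{2}}{100}\right)\right) 2736526 = \left(-1052264 - \left(439143 - \frac{921^{2}}{100}\right)\right) 2736526 = \left(-1052264 + \left(\frac{1}{100} \cdot 848241 - 439143\right)\right) 2736526 = \left(-1052264 + \left(\frac{848241}{100} - 439143\right)\right) 2736526 = \left(-1052264 - \frac{43066059}{100}\right) 2736526 = \left(- \frac{148292459}{100}\right) 2736526 = - \frac{202903084828717}{50}$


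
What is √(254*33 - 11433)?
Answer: 3*I*√339 ≈ 55.236*I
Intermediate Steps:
√(254*33 - 11433) = √(8382 - 11433) = √(-3051) = 3*I*√339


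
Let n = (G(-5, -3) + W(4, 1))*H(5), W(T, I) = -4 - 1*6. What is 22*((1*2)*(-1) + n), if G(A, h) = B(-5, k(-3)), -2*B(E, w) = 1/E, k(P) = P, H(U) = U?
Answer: -1133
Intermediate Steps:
W(T, I) = -10 (W(T, I) = -4 - 6 = -10)
B(E, w) = -1/(2*E)
G(A, h) = ⅒ (G(A, h) = -½/(-5) = -½*(-⅕) = ⅒)
n = -99/2 (n = (⅒ - 10)*5 = -99/10*5 = -99/2 ≈ -49.500)
22*((1*2)*(-1) + n) = 22*((1*2)*(-1) - 99/2) = 22*(2*(-1) - 99/2) = 22*(-2 - 99/2) = 22*(-103/2) = -1133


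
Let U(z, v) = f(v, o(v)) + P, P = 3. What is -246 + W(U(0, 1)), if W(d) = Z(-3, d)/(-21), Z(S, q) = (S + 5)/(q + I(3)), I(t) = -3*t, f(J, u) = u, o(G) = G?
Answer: -25828/105 ≈ -245.98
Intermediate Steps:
U(z, v) = 3 + v (U(z, v) = v + 3 = 3 + v)
Z(S, q) = (5 + S)/(-9 + q) (Z(S, q) = (S + 5)/(q - 3*3) = (5 + S)/(q - 9) = (5 + S)/(-9 + q))
W(d) = -2/(21*(-9 + d)) (W(d) = ((5 - 3)/(-9 + d))/(-21) = (2/(-9 + d))*(-1/21) = -2/(21*(-9 + d)))
-246 + W(U(0, 1)) = -246 - 2/(-189 + 21*(3 + 1)) = -246 - 2/(-189 + 21*4) = -246 - 2/(-189 + 84) = -246 - 2/(-105) = -246 - 2*(-1/105) = -246 + 2/105 = -25828/105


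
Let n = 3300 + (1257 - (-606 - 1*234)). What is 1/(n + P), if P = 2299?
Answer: 1/7696 ≈ 0.00012994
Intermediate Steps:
n = 5397 (n = 3300 + (1257 - (-606 - 234)) = 3300 + (1257 - 1*(-840)) = 3300 + (1257 + 840) = 3300 + 2097 = 5397)
1/(n + P) = 1/(5397 + 2299) = 1/7696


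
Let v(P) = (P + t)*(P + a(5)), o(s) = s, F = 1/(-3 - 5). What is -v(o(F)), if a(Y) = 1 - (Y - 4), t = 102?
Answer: 815/64 ≈ 12.734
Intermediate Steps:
a(Y) = 5 - Y (a(Y) = 1 - (-4 + Y) = 1 + (4 - Y) = 5 - Y)
F = -⅛ (F = 1/(-8) = -⅛ ≈ -0.12500)
v(P) = P*(102 + P) (v(P) = (P + 102)*(P + (5 - 1*5)) = (102 + P)*(P + (5 - 5)) = (102 + P)*(P + 0) = (102 + P)*P = P*(102 + P))
-v(o(F)) = -(-1)*(102 - ⅛)/8 = -(-1)*815/(8*8) = -1*(-815/64) = 815/64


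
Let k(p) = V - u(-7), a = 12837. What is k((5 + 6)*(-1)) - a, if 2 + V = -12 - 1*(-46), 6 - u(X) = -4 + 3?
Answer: -12812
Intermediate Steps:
u(X) = 7 (u(X) = 6 - (-4 + 3) = 6 - 1*(-1) = 6 + 1 = 7)
V = 32 (V = -2 + (-12 - 1*(-46)) = -2 + (-12 + 46) = -2 + 34 = 32)
k(p) = 25 (k(p) = 32 - 1*7 = 32 - 7 = 25)
k((5 + 6)*(-1)) - a = 25 - 1*12837 = 25 - 12837 = -12812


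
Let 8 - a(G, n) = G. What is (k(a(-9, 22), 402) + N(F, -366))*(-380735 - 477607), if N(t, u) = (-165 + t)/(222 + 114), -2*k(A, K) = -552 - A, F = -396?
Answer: -13594849767/56 ≈ -2.4277e+8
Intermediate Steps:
a(G, n) = 8 - G
k(A, K) = 276 + A/2 (k(A, K) = -(-552 - A)/2 = 276 + A/2)
N(t, u) = -55/112 + t/336 (N(t, u) = (-165 + t)/336 = (-165 + t)*(1/336) = -55/112 + t/336)
(k(a(-9, 22), 402) + N(F, -366))*(-380735 - 477607) = ((276 + (8 - 1*(-9))/2) + (-55/112 + (1/336)*(-396)))*(-380735 - 477607) = ((276 + (8 + 9)/2) + (-55/112 - 33/28))*(-858342) = ((276 + (1/2)*17) - 187/112)*(-858342) = ((276 + 17/2) - 187/112)*(-858342) = (569/2 - 187/112)*(-858342) = (31677/112)*(-858342) = -13594849767/56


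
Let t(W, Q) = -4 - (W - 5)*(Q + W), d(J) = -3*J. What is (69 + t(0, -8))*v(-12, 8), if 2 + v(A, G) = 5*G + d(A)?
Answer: 1850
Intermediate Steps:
v(A, G) = -2 - 3*A + 5*G (v(A, G) = -2 + (5*G - 3*A) = -2 + (-3*A + 5*G) = -2 - 3*A + 5*G)
t(W, Q) = -4 - (-5 + W)*(Q + W)
(69 + t(0, -8))*v(-12, 8) = (69 + (-4 - 1*0**2 + 5*(-8) + 5*0 - 1*(-8)*0))*(-2 - 3*(-12) + 5*8) = (69 + (-4 - 1*0 - 40 + 0 + 0))*(-2 + 36 + 40) = (69 + (-4 + 0 - 40 + 0 + 0))*74 = (69 - 44)*74 = 25*74 = 1850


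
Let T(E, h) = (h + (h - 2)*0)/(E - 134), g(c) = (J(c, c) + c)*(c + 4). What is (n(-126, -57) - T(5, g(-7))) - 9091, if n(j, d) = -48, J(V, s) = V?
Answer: -392963/43 ≈ -9138.7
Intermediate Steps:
g(c) = 2*c*(4 + c) (g(c) = (c + c)*(c + 4) = (2*c)*(4 + c) = 2*c*(4 + c))
T(E, h) = h/(-134 + E) (T(E, h) = (h + (-2 + h)*0)/(-134 + E) = (h + 0)/(-134 + E) = h/(-134 + E))
(n(-126, -57) - T(5, g(-7))) - 9091 = (-48 - 2*(-7)*(4 - 7)/(-134 + 5)) - 9091 = (-48 - 2*(-7)*(-3)/(-129)) - 9091 = (-48 - 42*(-1)/129) - 9091 = (-48 - 1*(-14/43)) - 9091 = (-48 + 14/43) - 9091 = -2050/43 - 9091 = -392963/43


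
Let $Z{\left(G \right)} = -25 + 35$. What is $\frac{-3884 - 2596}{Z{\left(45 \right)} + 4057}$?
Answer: $- \frac{6480}{4067} \approx -1.5933$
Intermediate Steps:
$Z{\left(G \right)} = 10$
$\frac{-3884 - 2596}{Z{\left(45 \right)} + 4057} = \frac{-3884 - 2596}{10 + 4057} = - \frac{6480}{4067}$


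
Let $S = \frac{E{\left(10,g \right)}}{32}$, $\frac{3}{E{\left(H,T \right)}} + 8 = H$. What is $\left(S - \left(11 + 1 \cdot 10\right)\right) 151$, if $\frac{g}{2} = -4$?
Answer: $- \frac{202491}{64} \approx -3163.9$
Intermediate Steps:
$g = -8$ ($g = 2 \left(-4\right) = -8$)
$E{\left(H,T \right)} = \frac{3}{-8 + H}$
$S = \frac{3}{64}$ ($S = \frac{3 \frac{1}{-8 + 10}}{32} = \frac{3}{2} \cdot \frac{1}{32} = \frac{3}{64} \approx 0.046875$)
$\left(S - \left(11 + 1 \cdot 10\right)\right) 151 = \left(\frac{3}{64} - \left(11 + 1 \cdot 10\right)\right) 151 = \left(\frac{3}{64} - 21\right) 151 = \left(- \frac{1341}{64}\right) 151 = - \frac{202491}{64}$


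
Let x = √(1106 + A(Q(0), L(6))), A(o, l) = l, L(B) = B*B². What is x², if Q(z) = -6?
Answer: 1322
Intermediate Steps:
L(B) = B³
x = √1322 (x = √(1106 + 6³) = √(1106 + 216) = √1322 ≈ 36.359)
x² = (√1322)² = 1322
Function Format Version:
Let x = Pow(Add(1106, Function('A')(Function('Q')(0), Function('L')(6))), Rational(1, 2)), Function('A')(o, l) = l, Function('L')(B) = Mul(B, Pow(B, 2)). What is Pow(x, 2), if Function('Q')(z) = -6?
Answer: 1322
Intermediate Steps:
Function('L')(B) = Pow(B, 3)
x = Pow(1322, Rational(1, 2)) (x = Pow(Add(1106, Pow(6, 3)), Rational(1, 2)) = Pow(Add(1106, 216), Rational(1, 2)) = Pow(1322, Rational(1, 2)) ≈ 36.359)
Pow(x, 2) = Pow(Pow(1322, Rational(1, 2)), 2) = 1322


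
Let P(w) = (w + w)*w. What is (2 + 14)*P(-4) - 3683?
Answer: -3171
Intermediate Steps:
P(w) = 2*w**2 (P(w) = (2*w)*w = 2*w**2)
(2 + 14)*P(-4) - 3683 = (2 + 14)*(2*(-4)**2) - 3683 = 16*(2*16) - 3683 = 16*32 - 3683 = 512 - 3683 = -3171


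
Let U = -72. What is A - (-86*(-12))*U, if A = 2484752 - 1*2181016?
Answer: 378040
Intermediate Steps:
A = 303736 (A = 2484752 - 2181016 = 303736)
A - (-86*(-12))*U = 303736 - (-86*(-12))*(-72) = 303736 - 1032*(-72) = 303736 - 1*(-74304) = 303736 + 74304 = 378040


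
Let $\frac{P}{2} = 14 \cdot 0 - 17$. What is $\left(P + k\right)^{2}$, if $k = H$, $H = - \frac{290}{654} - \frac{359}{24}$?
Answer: $\frac{16701685225}{6843456} \approx 2440.5$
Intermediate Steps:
$H = - \frac{40291}{2616}$ ($H = \left(-290\right) \frac{1}{654} - \frac{359}{24} = - \frac{145}{327} - \frac{359}{24} = - \frac{40291}{2616} \approx -15.402$)
$k = - \frac{40291}{2616} \approx -15.402$
$P = -34$ ($P = 2 \left(14 \cdot 0 - 17\right) = 2 \left(0 - 17\right) = 2 \left(-17\right) = -34$)
$\left(P + k\right)^{2} = \left(-34 - \frac{40291}{2616}\right)^{2} = \left(- \frac{129235}{2616}\right)^{2} = \frac{16701685225}{6843456}$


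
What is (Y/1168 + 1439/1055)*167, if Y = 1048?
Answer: 58165933/154030 ≈ 377.63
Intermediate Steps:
(Y/1168 + 1439/1055)*167 = (1048/1168 + 1439/1055)*167 = (1048*(1/1168) + 1439*(1/1055))*167 = (131/146 + 1439/1055)*167 = (348299/154030)*167 = 58165933/154030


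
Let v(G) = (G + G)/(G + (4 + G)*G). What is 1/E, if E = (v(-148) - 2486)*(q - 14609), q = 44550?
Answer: -143/10644025500 ≈ -1.3435e-8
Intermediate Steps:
v(G) = 2*G/(G + G*(4 + G)) (v(G) = (2*G)/(G + G*(4 + G)) = 2*G/(G + G*(4 + G)))
E = -10644025500/143 (E = (2/(5 - 148) - 2486)*(44550 - 14609) = (2/(-143) - 2486)*29941 = (2*(-1/143) - 2486)*29941 = (-2/143 - 2486)*29941 = -355500/143*29941 = -10644025500/143 ≈ -7.4434e+7)
1/E = 1/(-10644025500/143) = -143/10644025500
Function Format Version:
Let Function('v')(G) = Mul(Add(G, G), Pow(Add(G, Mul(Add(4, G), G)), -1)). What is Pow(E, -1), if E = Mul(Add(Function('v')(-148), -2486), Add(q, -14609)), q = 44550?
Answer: Rational(-143, 10644025500) ≈ -1.3435e-8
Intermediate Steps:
Function('v')(G) = Mul(2, G, Pow(Add(G, Mul(G, Add(4, G))), -1)) (Function('v')(G) = Mul(Mul(2, G), Pow(Add(G, Mul(G, Add(4, G))), -1)) = Mul(2, G, Pow(Add(G, Mul(G, Add(4, G))), -1)))
E = Rational(-10644025500, 143) (E = Mul(Add(Mul(2, Pow(Add(5, -148), -1)), -2486), Add(44550, -14609)) = Mul(Add(Mul(2, Pow(-143, -1)), -2486), 29941) = Mul(Add(Mul(2, Rational(-1, 143)), -2486), 29941) = Mul(Add(Rational(-2, 143), -2486), 29941) = Mul(Rational(-355500, 143), 29941) = Rational(-10644025500, 143) ≈ -7.4434e+7)
Pow(E, -1) = Pow(Rational(-10644025500, 143), -1) = Rational(-143, 10644025500)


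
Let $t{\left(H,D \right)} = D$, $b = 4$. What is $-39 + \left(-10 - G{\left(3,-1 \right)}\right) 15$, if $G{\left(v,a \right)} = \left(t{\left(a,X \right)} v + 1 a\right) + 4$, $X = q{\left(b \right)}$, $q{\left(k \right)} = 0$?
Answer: $-234$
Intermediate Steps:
$X = 0$
$G{\left(v,a \right)} = 4 + a$ ($G{\left(v,a \right)} = \left(0 v + 1 a\right) + 4 = \left(0 + a\right) + 4 = a + 4 = 4 + a$)
$-39 + \left(-10 - G{\left(3,-1 \right)}\right) 15 = -39 + \left(-10 - \left(4 - 1\right)\right) 15 = -39 + \left(-10 - 3\right) 15 = -39 - 195 = -234$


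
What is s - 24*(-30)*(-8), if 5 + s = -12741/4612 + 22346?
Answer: 76458831/4612 ≈ 16578.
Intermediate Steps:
s = 103023951/4612 (s = -5 + (-12741/4612 + 22346) = -5 + 103047011/4612 = 103023951/4612 ≈ 22338.)
s - 24*(-30)*(-8) = 103023951/4612 - 24*(-30)*(-8) = 103023951/4612 + 720*(-8) = 103023951/4612 - 5760 = 76458831/4612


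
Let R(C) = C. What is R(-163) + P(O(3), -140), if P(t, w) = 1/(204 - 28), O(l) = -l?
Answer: -28687/176 ≈ -162.99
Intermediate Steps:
P(t, w) = 1/176
R(-163) + P(O(3), -140) = -163 + 1/176 = -28687/176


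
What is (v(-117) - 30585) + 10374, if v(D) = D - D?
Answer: -20211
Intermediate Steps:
v(D) = 0
(v(-117) - 30585) + 10374 = (0 - 30585) + 10374 = -30585 + 10374 = -20211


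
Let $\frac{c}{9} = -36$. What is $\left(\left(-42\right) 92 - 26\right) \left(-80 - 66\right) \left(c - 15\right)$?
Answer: $-192531660$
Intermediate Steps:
$c = -324$ ($c = 9 \left(-36\right) = -324$)
$\left(\left(-42\right) 92 - 26\right) \left(-80 - 66\right) \left(c - 15\right) = \left(\left(-42\right) 92 - 26\right) \left(-80 - 66\right) \left(-324 - 15\right) = \left(-3864 - 26\right) \left(\left(-146\right) \left(-339\right)\right) = \left(-3890\right) 49494 = -192531660$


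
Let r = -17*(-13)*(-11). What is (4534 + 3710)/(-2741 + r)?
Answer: -687/431 ≈ -1.5940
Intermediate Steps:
r = -2431 (r = 221*(-11) = -2431)
(4534 + 3710)/(-2741 + r) = (4534 + 3710)/(-2741 - 2431) = 8244/(-5172) = 8244*(-1/5172) = -687/431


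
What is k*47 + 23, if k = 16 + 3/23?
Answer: 17966/23 ≈ 781.13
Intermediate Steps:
k = 371/23 (k = 16 + 3*(1/23) = 16 + 3/23 = 371/23 ≈ 16.130)
k*47 + 23 = (371/23)*47 + 23 = 17437/23 + 23 = 17966/23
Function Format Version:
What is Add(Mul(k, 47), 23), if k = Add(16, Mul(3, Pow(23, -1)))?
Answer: Rational(17966, 23) ≈ 781.13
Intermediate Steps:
k = Rational(371, 23) (k = Add(16, Mul(3, Rational(1, 23))) = Add(16, Rational(3, 23)) = Rational(371, 23) ≈ 16.130)
Add(Mul(k, 47), 23) = Add(Mul(Rational(371, 23), 47), 23) = Add(Rational(17437, 23), 23) = Rational(17966, 23)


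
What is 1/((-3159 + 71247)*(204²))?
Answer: 1/2833550208 ≈ 3.5291e-10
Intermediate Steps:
1/((-3159 + 71247)*(204²)) = 1/(68088*41616) = (1/68088)*(1/41616) = 1/2833550208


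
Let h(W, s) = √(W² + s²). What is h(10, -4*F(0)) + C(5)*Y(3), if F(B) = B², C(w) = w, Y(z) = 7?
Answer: 45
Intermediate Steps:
h(10, -4*F(0)) + C(5)*Y(3) = √(10² + (-4*0²)²) + 5*7 = √(100 + (-4*0)²) + 35 = √(100 + 0²) + 35 = √(100 + 0) + 35 = √100 + 35 = 10 + 35 = 45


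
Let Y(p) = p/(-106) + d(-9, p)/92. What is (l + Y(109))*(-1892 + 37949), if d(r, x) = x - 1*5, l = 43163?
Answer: 3794337351651/2438 ≈ 1.5563e+9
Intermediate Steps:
d(r, x) = -5 + x (d(r, x) = x - 5 = -5 + x)
Y(p) = -5/92 + 7*p/4876 (Y(p) = p/(-106) + (-5 + p)/92 = p*(-1/106) + (-5 + p)*(1/92) = -p/106 + (-5/92 + p/92) = -5/92 + 7*p/4876)
(l + Y(109))*(-1892 + 37949) = (43163 + (-5/92 + (7/4876)*109))*(-1892 + 37949) = (43163 + (-5/92 + 763/4876))*36057 = (43163 + 249/2438)*36057 = (105231643/2438)*36057 = 3794337351651/2438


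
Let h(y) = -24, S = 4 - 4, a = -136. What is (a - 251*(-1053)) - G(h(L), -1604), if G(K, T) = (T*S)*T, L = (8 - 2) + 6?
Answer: 264167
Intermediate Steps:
L = 12 (L = 6 + 6 = 12)
S = 0
G(K, T) = 0 (G(K, T) = (T*0)*T = 0*T = 0)
(a - 251*(-1053)) - G(h(L), -1604) = (-136 - 251*(-1053)) - 1*0 = (-136 + 264303) + 0 = 264167 + 0 = 264167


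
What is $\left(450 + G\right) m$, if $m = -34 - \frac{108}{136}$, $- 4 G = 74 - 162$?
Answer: $- \frac{279188}{17} \approx -16423.0$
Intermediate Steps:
$G = 22$ ($G = - \frac{74 - 162}{4} = \left(- \frac{1}{4}\right) \left(-88\right) = 22$)
$m = - \frac{1183}{34}$ ($m = -34 - \frac{27}{34} = - \frac{1183}{34} \approx -34.794$)
$\left(450 + G\right) m = \left(450 + 22\right) \left(- \frac{1183}{34}\right) = 472 \left(- \frac{1183}{34}\right) = - \frac{279188}{17}$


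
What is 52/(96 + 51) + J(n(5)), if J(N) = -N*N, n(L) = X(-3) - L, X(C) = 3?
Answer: -536/147 ≈ -3.6463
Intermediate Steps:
n(L) = 3 - L
J(N) = -N**2
52/(96 + 51) + J(n(5)) = 52/(96 + 51) - (3 - 1*5)**2 = 52/147 - (3 - 5)**2 = 52*(1/147) - 1*(-2)**2 = 52/147 - 1*4 = 52/147 - 4 = -536/147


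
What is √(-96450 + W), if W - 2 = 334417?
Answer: 3*√26441 ≈ 487.82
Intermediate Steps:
W = 334419 (W = 2 + 334417 = 334419)
√(-96450 + W) = √(-96450 + 334419) = √237969 = 3*√26441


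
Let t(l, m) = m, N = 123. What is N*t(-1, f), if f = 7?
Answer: 861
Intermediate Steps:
N*t(-1, f) = 123*7 = 861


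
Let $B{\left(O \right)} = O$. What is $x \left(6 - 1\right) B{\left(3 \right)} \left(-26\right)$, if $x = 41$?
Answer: $-15990$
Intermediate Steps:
$x \left(6 - 1\right) B{\left(3 \right)} \left(-26\right) = 41 \left(6 - 1\right) 3 \left(-26\right) = 41 \cdot 5 \cdot 3 \left(-26\right) = 41 \cdot 15 \left(-26\right) = 615 \left(-26\right) = -15990$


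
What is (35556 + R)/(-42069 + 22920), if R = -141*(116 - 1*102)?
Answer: -11194/6383 ≈ -1.7537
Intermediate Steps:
R = -1974 (R = -141*(116 - 102) = -141*14 = -1974)
(35556 + R)/(-42069 + 22920) = (35556 - 1974)/(-42069 + 22920) = 33582/(-19149) = 33582*(-1/19149) = -11194/6383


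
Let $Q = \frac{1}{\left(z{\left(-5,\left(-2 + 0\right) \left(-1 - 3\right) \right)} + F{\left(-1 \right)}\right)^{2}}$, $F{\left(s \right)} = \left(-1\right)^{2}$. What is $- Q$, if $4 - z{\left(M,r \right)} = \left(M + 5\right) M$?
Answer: $- \frac{1}{25} \approx -0.04$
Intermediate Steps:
$F{\left(s \right)} = 1$
$z{\left(M,r \right)} = 4 - M \left(5 + M\right)$ ($z{\left(M,r \right)} = 4 - \left(M + 5\right) M = 4 - \left(5 + M\right) M = 4 - M \left(5 + M\right)$)
$Q = \frac{1}{25}$ ($Q = \frac{1}{\left(\left(4 - \left(-5\right)^{2} - -25\right) + 1\right)^{2}} = \frac{1}{\left(\left(4 - 25 + 25\right) + 1\right)^{2}} = \frac{1}{\left(4 + 1\right)^{2}} = \frac{1}{5^{2}} = \frac{1}{25} \approx 0.04$)
$- Q = \left(-1\right) \frac{1}{25} = - \frac{1}{25}$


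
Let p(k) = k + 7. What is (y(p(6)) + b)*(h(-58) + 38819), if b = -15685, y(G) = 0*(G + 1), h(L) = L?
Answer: -607966285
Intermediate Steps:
p(k) = 7 + k
y(G) = 0 (y(G) = 0*(1 + G) = 0)
(y(p(6)) + b)*(h(-58) + 38819) = (0 - 15685)*(-58 + 38819) = -15685*38761 = -607966285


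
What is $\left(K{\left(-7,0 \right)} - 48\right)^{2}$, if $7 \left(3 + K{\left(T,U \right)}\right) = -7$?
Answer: $2704$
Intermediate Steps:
$K{\left(T,U \right)} = -4$ ($K{\left(T,U \right)} = -3 + \frac{1}{7} \left(-7\right) = -3 - 1 = -4$)
$\left(K{\left(-7,0 \right)} - 48\right)^{2} = \left(-4 - 48\right)^{2} = \left(-52\right)^{2} = 2704$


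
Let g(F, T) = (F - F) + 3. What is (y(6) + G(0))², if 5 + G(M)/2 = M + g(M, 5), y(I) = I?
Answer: 4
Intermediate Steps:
g(F, T) = 3 (g(F, T) = 0 + 3 = 3)
G(M) = -4 + 2*M (G(M) = -10 + 2*(M + 3) = -10 + 2*(3 + M) = -10 + (6 + 2*M) = -4 + 2*M)
(y(6) + G(0))² = (6 + (-4 + 2*0))² = (6 + (-4 + 0))² = (6 - 4)² = 2² = 4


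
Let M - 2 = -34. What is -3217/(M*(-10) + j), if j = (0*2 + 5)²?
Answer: -3217/345 ≈ -9.3246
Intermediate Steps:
M = -32 (M = 2 - 34 = -32)
j = 25 (j = (0 + 5)² = 5² = 25)
-3217/(M*(-10) + j) = -3217/(-32*(-10) + 25) = -3217/(320 + 25) = -3217/345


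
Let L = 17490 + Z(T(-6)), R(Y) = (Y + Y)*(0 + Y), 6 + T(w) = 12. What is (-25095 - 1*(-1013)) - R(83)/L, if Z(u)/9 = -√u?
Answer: -1227819246928/50983269 - 6889*√6/16994423 ≈ -24083.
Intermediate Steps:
T(w) = 6 (T(w) = -6 + 12 = 6)
R(Y) = 2*Y² (R(Y) = (2*Y)*Y = 2*Y²)
Z(u) = -9*√u (Z(u) = 9*(-√u) = -9*√u)
L = 17490 - 9*√6 ≈ 17468.
(-25095 - 1*(-1013)) - R(83)/L = (-25095 - 1*(-1013)) - 2*83²/(17490 - 9*√6) = (-25095 + 1013) - 2*6889/(17490 - 9*√6) = -24082 - 13778/(17490 - 9*√6)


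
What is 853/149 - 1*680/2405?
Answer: 390029/71669 ≈ 5.4421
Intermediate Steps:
853/149 - 1*680/2405 = 853*(1/149) - 680*1/2405 = 853/149 - 136/481 = 390029/71669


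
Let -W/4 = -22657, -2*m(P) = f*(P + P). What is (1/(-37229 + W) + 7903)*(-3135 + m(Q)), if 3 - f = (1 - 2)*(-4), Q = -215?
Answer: -21100614900/797 ≈ -2.6475e+7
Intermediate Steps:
f = -1 (f = 3 - (1 - 2)*(-4) = 3 - (-1)*(-4) = 3 - 1*4 = 3 - 4 = -1)
m(P) = P (m(P) = -(-1)*(P + P)/2 = -(-1)*2*P/2 = -(-1)*P = P)
W = 90628 (W = -4*(-22657) = 90628)
(1/(-37229 + W) + 7903)*(-3135 + m(Q)) = (1/(-37229 + 90628) + 7903)*(-3135 - 215) = (1/53399 + 7903)*(-3350) = (422012298/53399)*(-3350) = -21100614900/797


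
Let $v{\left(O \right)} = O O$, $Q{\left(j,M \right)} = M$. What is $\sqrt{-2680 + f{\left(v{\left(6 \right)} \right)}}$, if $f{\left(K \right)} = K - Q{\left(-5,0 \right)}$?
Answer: $2 i \sqrt{661} \approx 51.42 i$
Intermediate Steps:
$v{\left(O \right)} = O^{2}$
$f{\left(K \right)} = K$ ($f{\left(K \right)} = K - 0 = K + 0 = K$)
$\sqrt{-2680 + f{\left(v{\left(6 \right)} \right)}} = \sqrt{-2680 + 6^{2}} = \sqrt{-2680 + 36} = \sqrt{-2644} = 2 i \sqrt{661}$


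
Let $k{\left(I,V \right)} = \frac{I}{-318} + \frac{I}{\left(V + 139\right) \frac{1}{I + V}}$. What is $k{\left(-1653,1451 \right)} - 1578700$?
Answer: $- \frac{836596943}{530} \approx -1.5785 \cdot 10^{6}$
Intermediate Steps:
$k{\left(I,V \right)} = - \frac{I}{318} + \frac{I \left(I + V\right)}{139 + V}$ ($k{\left(I,V \right)} = I \left(- \frac{1}{318}\right) + \frac{I}{\left(139 + V\right) \frac{1}{I + V}} = - \frac{I}{318} + \frac{I}{\frac{1}{I + V} \left(139 + V\right)} = - \frac{I}{318} + I \frac{I + V}{139 + V} = - \frac{I}{318} + \frac{I \left(I + V\right)}{139 + V}$)
$k{\left(-1653,1451 \right)} - 1578700 = \frac{1}{318} \left(-1653\right) \frac{1}{139 + 1451} \left(-139 + 317 \cdot 1451 + 318 \left(-1653\right)\right) - 1578700 = \frac{1}{318} \left(-1653\right) \frac{1}{1590} \left(-139 + 459967 - 525654\right) - 1578700 = \frac{1}{318} \left(-1653\right) \frac{1}{1590} \left(-65826\right) - 1578700 = \frac{114057}{530} - 1578700 = - \frac{836596943}{530}$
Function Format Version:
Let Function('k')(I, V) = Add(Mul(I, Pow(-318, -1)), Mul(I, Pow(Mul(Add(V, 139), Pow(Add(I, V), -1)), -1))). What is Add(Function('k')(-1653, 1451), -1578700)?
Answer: Rational(-836596943, 530) ≈ -1.5785e+6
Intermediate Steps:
Function('k')(I, V) = Add(Mul(Rational(-1, 318), I), Mul(I, Pow(Add(139, V), -1), Add(I, V))) (Function('k')(I, V) = Add(Mul(I, Rational(-1, 318)), Mul(I, Pow(Mul(Add(139, V), Pow(Add(I, V), -1)), -1))) = Add(Mul(Rational(-1, 318), I), Mul(I, Pow(Mul(Pow(Add(I, V), -1), Add(139, V)), -1))) = Add(Mul(Rational(-1, 318), I), Mul(I, Mul(Pow(Add(139, V), -1), Add(I, V)))) = Add(Mul(Rational(-1, 318), I), Mul(I, Pow(Add(139, V), -1), Add(I, V))))
Add(Function('k')(-1653, 1451), -1578700) = Add(Mul(Rational(1, 318), -1653, Pow(Add(139, 1451), -1), Add(-139, Mul(317, 1451), Mul(318, -1653))), -1578700) = Add(Mul(Rational(1, 318), -1653, Pow(1590, -1), Add(-139, 459967, -525654)), -1578700) = Add(Mul(Rational(1, 318), -1653, Rational(1, 1590), -65826), -1578700) = Add(Rational(114057, 530), -1578700) = Rational(-836596943, 530)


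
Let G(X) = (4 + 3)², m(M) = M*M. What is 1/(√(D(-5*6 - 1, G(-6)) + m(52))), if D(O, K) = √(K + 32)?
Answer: √2713/2713 ≈ 0.019199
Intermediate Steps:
m(M) = M²
G(X) = 49 (G(X) = 7² = 49)
D(O, K) = √(32 + K)
1/(√(D(-5*6 - 1, G(-6)) + m(52))) = 1/(√(√(32 + 49) + 52²)) = 1/(√(√81 + 2704)) = 1/(√(9 + 2704)) = 1/(√2713) = √2713/2713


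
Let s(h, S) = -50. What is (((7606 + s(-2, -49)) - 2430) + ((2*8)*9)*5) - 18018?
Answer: -12172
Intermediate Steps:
(((7606 + s(-2, -49)) - 2430) + ((2*8)*9)*5) - 18018 = (((7606 - 50) - 2430) + ((2*8)*9)*5) - 18018 = ((7556 - 2430) + (16*9)*5) - 18018 = (5126 + 144*5) - 18018 = (5126 + 720) - 18018 = 5846 - 18018 = -12172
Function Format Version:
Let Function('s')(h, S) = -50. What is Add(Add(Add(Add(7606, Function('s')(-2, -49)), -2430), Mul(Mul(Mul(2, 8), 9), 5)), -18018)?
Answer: -12172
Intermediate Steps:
Add(Add(Add(Add(7606, Function('s')(-2, -49)), -2430), Mul(Mul(Mul(2, 8), 9), 5)), -18018) = Add(Add(Add(Add(7606, -50), -2430), Mul(Mul(Mul(2, 8), 9), 5)), -18018) = Add(Add(Add(7556, -2430), Mul(Mul(16, 9), 5)), -18018) = Add(Add(5126, Mul(144, 5)), -18018) = Add(Add(5126, 720), -18018) = Add(5846, -18018) = -12172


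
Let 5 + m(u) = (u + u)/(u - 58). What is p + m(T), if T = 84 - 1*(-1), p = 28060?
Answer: 757655/27 ≈ 28061.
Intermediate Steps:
T = 85 (T = 84 + 1 = 85)
m(u) = -5 + 2*u/(-58 + u) (m(u) = -5 + (u + u)/(u - 58) = -5 + (2*u)/(-58 + u) = -5 + 2*u/(-58 + u))
p + m(T) = 28060 + (290 - 3*85)/(-58 + 85) = 28060 + (290 - 255)/27 = 28060 + (1/27)*35 = 28060 + 35/27 = 757655/27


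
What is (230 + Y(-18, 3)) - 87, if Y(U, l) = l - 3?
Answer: 143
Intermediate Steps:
Y(U, l) = -3 + l
(230 + Y(-18, 3)) - 87 = (230 + (-3 + 3)) - 87 = (230 + 0) - 87 = 230 - 87 = 143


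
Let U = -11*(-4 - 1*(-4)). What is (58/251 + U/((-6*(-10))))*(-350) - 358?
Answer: -110158/251 ≈ -438.88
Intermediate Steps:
U = 0 (U = -11*(-4 + 4) = -11*0 = 0)
(58/251 + U/((-6*(-10))))*(-350) - 358 = (58/251 + 0/((-6*(-10))))*(-350) - 358 = (58*(1/251) + 0/60)*(-350) - 358 = (58/251 + 0*(1/60))*(-350) - 358 = (58/251 + 0)*(-350) - 358 = (58/251)*(-350) - 358 = -20300/251 - 358 = -110158/251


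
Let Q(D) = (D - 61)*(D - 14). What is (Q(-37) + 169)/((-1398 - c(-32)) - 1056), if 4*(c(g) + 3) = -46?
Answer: -10334/4879 ≈ -2.1181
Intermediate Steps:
c(g) = -29/2 (c(g) = -3 + (¼)*(-46) = -3 - 23/2 = -29/2)
Q(D) = (-61 + D)*(-14 + D)
(Q(-37) + 169)/((-1398 - c(-32)) - 1056) = ((854 + (-37)² - 75*(-37)) + 169)/((-1398 - 1*(-29/2)) - 1056) = ((854 + 1369 + 2775) + 169)/((-1398 + 29/2) - 1056) = (4998 + 169)/(-2767/2 - 1056) = 5167/(-4879/2) = 5167*(-2/4879) = -10334/4879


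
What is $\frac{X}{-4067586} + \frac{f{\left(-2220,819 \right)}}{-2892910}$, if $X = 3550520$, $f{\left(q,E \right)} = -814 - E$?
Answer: $- \frac{5132346222631}{5883580107630} \approx -0.87232$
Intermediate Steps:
$\frac{X}{-4067586} + \frac{f{\left(-2220,819 \right)}}{-2892910} = \frac{3550520}{-4067586} + \frac{-814 - 819}{-2892910} = 3550520 \left(- \frac{1}{4067586}\right) + \left(-814 - 819\right) \left(- \frac{1}{2892910}\right) = - \frac{1775260}{2033793} - - \frac{1633}{2892910} = - \frac{1775260}{2033793} + \frac{1633}{2892910} = - \frac{5132346222631}{5883580107630}$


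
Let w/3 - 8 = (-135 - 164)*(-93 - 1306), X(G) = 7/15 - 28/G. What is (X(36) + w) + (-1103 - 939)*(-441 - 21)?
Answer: 98924881/45 ≈ 2.1983e+6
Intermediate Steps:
X(G) = 7/15 - 28/G (X(G) = 7*(1/15) - 28/G = 7/15 - 28/G)
w = 1254927 (w = 24 + 3*((-135 - 164)*(-93 - 1306)) = 24 + 3*(-299*(-1399)) = 24 + 3*418301 = 24 + 1254903 = 1254927)
(X(36) + w) + (-1103 - 939)*(-441 - 21) = ((7/15 - 28/36) + 1254927) + (-1103 - 939)*(-441 - 21) = ((7/15 - 28*1/36) + 1254927) - 2042*(-462) = ((7/15 - 7/9) + 1254927) + 943404 = (-14/45 + 1254927) + 943404 = 56471701/45 + 943404 = 98924881/45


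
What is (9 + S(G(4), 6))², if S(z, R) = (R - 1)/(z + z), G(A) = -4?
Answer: 4489/64 ≈ 70.141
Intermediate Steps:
S(z, R) = (-1 + R)/(2*z) (S(z, R) = (-1 + R)/((2*z)) = (-1 + R)*(1/(2*z)) = (-1 + R)/(2*z))
(9 + S(G(4), 6))² = (9 + (½)*(-1 + 6)/(-4))² = (9 + (½)*(-¼)*5)² = (9 - 5/8)² = (67/8)² = 4489/64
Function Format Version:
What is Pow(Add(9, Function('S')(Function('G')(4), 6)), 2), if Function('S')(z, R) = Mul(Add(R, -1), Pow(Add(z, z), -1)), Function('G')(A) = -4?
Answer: Rational(4489, 64) ≈ 70.141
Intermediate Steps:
Function('S')(z, R) = Mul(Rational(1, 2), Pow(z, -1), Add(-1, R)) (Function('S')(z, R) = Mul(Add(-1, R), Pow(Mul(2, z), -1)) = Mul(Add(-1, R), Mul(Rational(1, 2), Pow(z, -1))) = Mul(Rational(1, 2), Pow(z, -1), Add(-1, R)))
Pow(Add(9, Function('S')(Function('G')(4), 6)), 2) = Pow(Add(9, Mul(Rational(1, 2), Pow(-4, -1), Add(-1, 6))), 2) = Pow(Add(9, Mul(Rational(1, 2), Rational(-1, 4), 5)), 2) = Pow(Add(9, Rational(-5, 8)), 2) = Pow(Rational(67, 8), 2) = Rational(4489, 64)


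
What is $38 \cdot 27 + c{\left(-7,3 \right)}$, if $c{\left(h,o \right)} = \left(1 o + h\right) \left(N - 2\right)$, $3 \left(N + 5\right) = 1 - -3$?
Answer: $\frac{3146}{3} \approx 1048.7$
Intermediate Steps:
$N = - \frac{11}{3}$ ($N = -5 + \frac{1 - -3}{3} = -5 + \frac{1 + 3}{3} = -5 + \frac{1}{3} \cdot 4 = -5 + \frac{4}{3} = - \frac{11}{3} \approx -3.6667$)
$c{\left(h,o \right)} = - \frac{17 h}{3} - \frac{17 o}{3}$ ($c{\left(h,o \right)} = \left(1 o + h\right) \left(- \frac{11}{3} - 2\right) = \left(o + h\right) \left(- \frac{17}{3}\right) = \left(h + o\right) \left(- \frac{17}{3}\right) = - \frac{17 h}{3} - \frac{17 o}{3}$)
$38 \cdot 27 + c{\left(-7,3 \right)} = 38 \cdot 27 - - \frac{68}{3} = 1026 + \left(\frac{119}{3} - 17\right) = 1026 + \frac{68}{3} = \frac{3146}{3}$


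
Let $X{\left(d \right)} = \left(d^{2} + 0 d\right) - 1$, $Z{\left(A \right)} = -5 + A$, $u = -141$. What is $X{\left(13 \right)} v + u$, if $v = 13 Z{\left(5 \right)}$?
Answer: $-141$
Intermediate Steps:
$v = 0$ ($v = 13 \left(-5 + 5\right) = 13 \cdot 0 = 0$)
$X{\left(d \right)} = -1 + d^{2}$ ($X{\left(d \right)} = \left(d^{2} + 0\right) - 1 = d^{2} - 1 = -1 + d^{2}$)
$X{\left(13 \right)} v + u = \left(-1 + 13^{2}\right) 0 - 141 = \left(-1 + 169\right) 0 - 141 = 168 \cdot 0 - 141 = 0 - 141 = -141$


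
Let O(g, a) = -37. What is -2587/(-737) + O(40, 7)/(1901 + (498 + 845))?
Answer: 8364959/2390828 ≈ 3.4988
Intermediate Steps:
-2587/(-737) + O(40, 7)/(1901 + (498 + 845)) = -2587/(-737) - 37/(1901 + (498 + 845)) = -2587*(-1/737) - 37/(1901 + 1343) = 2587/737 - 37/3244 = 8364959/2390828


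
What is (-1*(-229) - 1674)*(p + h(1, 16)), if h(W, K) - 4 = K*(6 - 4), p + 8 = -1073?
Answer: 1510025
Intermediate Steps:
p = -1081 (p = -8 - 1073 = -1081)
h(W, K) = 4 + 2*K (h(W, K) = 4 + K*(6 - 4) = 4 + K*2 = 4 + 2*K)
(-1*(-229) - 1674)*(p + h(1, 16)) = (-1*(-229) - 1674)*(-1081 + (4 + 2*16)) = (229 - 1674)*(-1081 + (4 + 32)) = -1445*(-1081 + 36) = -1445*(-1045) = 1510025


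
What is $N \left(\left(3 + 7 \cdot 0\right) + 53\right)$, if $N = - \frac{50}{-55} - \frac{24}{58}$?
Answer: $\frac{8848}{319} \approx 27.737$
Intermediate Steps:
$N = \frac{158}{319}$ ($N = \left(-50\right) \left(- \frac{1}{55}\right) - \frac{12}{29} = \frac{10}{11} - \frac{12}{29} = \frac{158}{319} \approx 0.4953$)
$N \left(\left(3 + 7 \cdot 0\right) + 53\right) = \frac{158 \left(\left(3 + 7 \cdot 0\right) + 53\right)}{319} = \frac{158 \left(\left(3 + 0\right) + 53\right)}{319} = \frac{158 \left(3 + 53\right)}{319} = \frac{158}{319} \cdot 56 = \frac{8848}{319}$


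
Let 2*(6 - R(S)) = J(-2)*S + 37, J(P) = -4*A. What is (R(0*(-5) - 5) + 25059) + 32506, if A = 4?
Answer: 115025/2 ≈ 57513.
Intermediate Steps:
J(P) = -16 (J(P) = -4*4 = -16)
R(S) = -25/2 + 8*S (R(S) = 6 - (-16*S + 37)/2 = 6 - (37 - 16*S)/2 = 6 + (-37/2 + 8*S) = -25/2 + 8*S)
(R(0*(-5) - 5) + 25059) + 32506 = ((-25/2 + 8*(0*(-5) - 5)) + 25059) + 32506 = ((-25/2 + 8*(0 - 5)) + 25059) + 32506 = ((-25/2 + 8*(-5)) + 25059) + 32506 = ((-25/2 - 40) + 25059) + 32506 = (-105/2 + 25059) + 32506 = 50013/2 + 32506 = 115025/2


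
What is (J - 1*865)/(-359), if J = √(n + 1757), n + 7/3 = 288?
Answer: 865/359 - 4*√1149/1077 ≈ 2.2836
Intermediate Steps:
n = 857/3 (n = -7/3 + 288 = 857/3 ≈ 285.67)
J = 4*√1149/3 (J = √(857/3 + 1757) = √(6128/3) = 4*√1149/3 ≈ 45.196)
(J - 1*865)/(-359) = (4*√1149/3 - 1*865)/(-359) = (4*√1149/3 - 865)*(-1/359) = (-865 + 4*√1149/3)*(-1/359) = 865/359 - 4*√1149/1077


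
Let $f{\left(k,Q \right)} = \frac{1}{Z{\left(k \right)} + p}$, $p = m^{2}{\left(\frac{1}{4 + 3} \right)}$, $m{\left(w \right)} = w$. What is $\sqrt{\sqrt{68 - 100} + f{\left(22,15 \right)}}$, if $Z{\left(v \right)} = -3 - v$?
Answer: $\frac{\sqrt{-1666 + 166464 i \sqrt{2}}}{204} \approx 1.6759 + 1.6878 i$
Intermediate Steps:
$p = \frac{1}{49}$ ($p = \left(\frac{1}{4 + 3}\right)^{2} = \left(\frac{1}{7}\right)^{2} = \frac{1}{49} \approx 0.020408$)
$f{\left(k,Q \right)} = \frac{1}{- \frac{146}{49} - k}$ ($f{\left(k,Q \right)} = \frac{1}{\left(-3 - k\right) + \frac{1}{49}} = \frac{1}{- \frac{146}{49} - k}$)
$\sqrt{\sqrt{68 - 100} + f{\left(22,15 \right)}} = \sqrt{\sqrt{68 - 100} - \frac{49}{146 + 49 \cdot 22}} = \sqrt{\sqrt{-32} - \frac{49}{146 + 1078}} = \sqrt{4 i \sqrt{2} - \frac{49}{1224}} = \sqrt{- \frac{49}{1224} + 4 i \sqrt{2}}$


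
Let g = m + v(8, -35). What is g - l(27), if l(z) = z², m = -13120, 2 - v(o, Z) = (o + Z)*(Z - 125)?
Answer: -18167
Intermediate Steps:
v(o, Z) = 2 - (-125 + Z)*(Z + o) (v(o, Z) = 2 - (o + Z)*(Z - 125) = 2 - (Z + o)*(-125 + Z) = 2 - (-125 + Z)*(Z + o))
g = -17438 (g = -13120 + (2 - 1*(-35)² + 125*(-35) + 125*8 - 1*(-35)*8) = -13120 + (2 - 1*1225 - 4375 + 1000 + 280) = -13120 + (2 - 1225 - 4375 + 1000 + 280) = -13120 - 4318 = -17438)
g - l(27) = -17438 - 1*27² = -17438 - 1*729 = -17438 - 729 = -18167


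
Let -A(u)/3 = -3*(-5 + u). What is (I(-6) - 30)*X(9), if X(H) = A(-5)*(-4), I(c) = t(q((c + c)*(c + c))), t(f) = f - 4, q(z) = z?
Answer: 39600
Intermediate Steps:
A(u) = -45 + 9*u (A(u) = -(-9)*(-5 + u) = -3*(15 - 3*u) = -45 + 9*u)
t(f) = -4 + f
I(c) = -4 + 4*c**2 (I(c) = -4 + (c + c)*(c + c) = -4 + (2*c)*(2*c) = -4 + 4*c**2)
X(H) = 360 (X(H) = (-45 + 9*(-5))*(-4) = (-45 - 45)*(-4) = -90*(-4) = 360)
(I(-6) - 30)*X(9) = ((-4 + 4*(-6)**2) - 30)*360 = ((-4 + 4*36) - 30)*360 = ((-4 + 144) - 30)*360 = (140 - 30)*360 = 110*360 = 39600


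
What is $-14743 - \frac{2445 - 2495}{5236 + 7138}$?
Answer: $- \frac{91214916}{6187} \approx -14743.0$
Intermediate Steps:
$-14743 - \frac{2445 - 2495}{5236 + 7138} = -14743 - - \frac{50}{12374} = -14743 - \left(-50\right) \frac{1}{12374} = -14743 - - \frac{25}{6187} = -14743 + \frac{25}{6187} = - \frac{91214916}{6187}$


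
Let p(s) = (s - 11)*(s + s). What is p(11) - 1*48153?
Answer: -48153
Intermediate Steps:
p(s) = 2*s*(-11 + s) (p(s) = (-11 + s)*(2*s) = 2*s*(-11 + s))
p(11) - 1*48153 = 2*11*(-11 + 11) - 1*48153 = 2*11*0 - 48153 = 0 - 48153 = -48153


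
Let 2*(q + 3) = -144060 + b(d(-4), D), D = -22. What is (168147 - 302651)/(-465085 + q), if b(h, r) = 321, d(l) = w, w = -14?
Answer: 269008/1073915 ≈ 0.25049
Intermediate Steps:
d(l) = -14
q = -143745/2 (q = -3 + (-144060 + 321)/2 = -3 + (½)*(-143739) = -3 - 143739/2 = -143745/2 ≈ -71873.)
(168147 - 302651)/(-465085 + q) = (168147 - 302651)/(-465085 - 143745/2) = -134504/(-1073915/2) = -134504*(-2/1073915) = 269008/1073915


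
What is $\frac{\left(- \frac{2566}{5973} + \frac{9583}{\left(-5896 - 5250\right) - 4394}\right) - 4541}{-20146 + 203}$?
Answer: $\frac{542592847}{2382390780} \approx 0.22775$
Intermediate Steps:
$\frac{\left(- \frac{2566}{5973} + \frac{9583}{\left(-5896 - 5250\right) - 4394}\right) - 4541}{-20146 + 203} = \frac{\left(\left(-2566\right) \frac{1}{5973} + \frac{9583}{-11146 - 4394}\right) - 4541}{-19943} = \left(\left(- \frac{2566}{5973} + \frac{9583}{-15540}\right) - 4541\right) \left(- \frac{1}{19943}\right) = \left(\left(- \frac{2566}{5973} + 9583 \left(- \frac{1}{15540}\right)\right) - 4541\right) \left(- \frac{1}{19943}\right) = \left(\left(- \frac{2566}{5973} - \frac{37}{60}\right) - 4541\right) \left(- \frac{1}{19943}\right) = \left(- \frac{124987}{119460} - 4541\right) \left(- \frac{1}{19943}\right) = \left(- \frac{542592847}{119460}\right) \left(- \frac{1}{19943}\right) = \frac{542592847}{2382390780}$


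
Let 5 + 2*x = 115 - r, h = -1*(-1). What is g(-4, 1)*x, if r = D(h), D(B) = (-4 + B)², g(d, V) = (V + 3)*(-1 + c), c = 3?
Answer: 404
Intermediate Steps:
h = 1
g(d, V) = 6 + 2*V (g(d, V) = (V + 3)*(-1 + 3) = (3 + V)*2 = 6 + 2*V)
r = 9 (r = (-4 + 1)² = (-3)² = 9)
x = 101/2 (x = -5/2 + (115 - 1*9)/2 = -5/2 + (115 - 9)/2 = -5/2 + (½)*106 = -5/2 + 53 = 101/2 ≈ 50.500)
g(-4, 1)*x = (6 + 2*1)*(101/2) = (6 + 2)*(101/2) = 8*(101/2) = 404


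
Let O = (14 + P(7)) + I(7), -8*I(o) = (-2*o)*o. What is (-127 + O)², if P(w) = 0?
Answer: 162409/16 ≈ 10151.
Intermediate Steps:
I(o) = o²/4 (I(o) = -(-2*o)*o/8 = -(-1)*o²/4 = o²/4)
O = 105/4 (O = (14 + 0) + (¼)*7² = 14 + (¼)*49 = 14 + 49/4 = 105/4 ≈ 26.250)
(-127 + O)² = (-127 + 105/4)² = (-403/4)² = 162409/16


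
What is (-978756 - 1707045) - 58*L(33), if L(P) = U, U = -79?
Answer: -2681219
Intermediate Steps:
L(P) = -79
(-978756 - 1707045) - 58*L(33) = (-978756 - 1707045) - 58*(-79) = -2685801 - 1*(-4582) = -2685801 + 4582 = -2681219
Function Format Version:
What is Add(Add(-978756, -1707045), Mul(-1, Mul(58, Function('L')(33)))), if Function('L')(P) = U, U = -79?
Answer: -2681219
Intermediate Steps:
Function('L')(P) = -79
Add(Add(-978756, -1707045), Mul(-1, Mul(58, Function('L')(33)))) = Add(Add(-978756, -1707045), Mul(-1, Mul(58, -79))) = Add(-2685801, Mul(-1, -4582)) = Add(-2685801, 4582) = -2681219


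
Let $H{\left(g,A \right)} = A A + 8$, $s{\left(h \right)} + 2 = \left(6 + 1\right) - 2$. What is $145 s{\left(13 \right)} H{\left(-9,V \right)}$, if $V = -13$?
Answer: $76995$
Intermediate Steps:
$s{\left(h \right)} = 3$ ($s{\left(h \right)} = -2 + \left(\left(6 + 1\right) - 2\right) = -2 + \left(7 - 2\right) = -2 + 5 = 3$)
$H{\left(g,A \right)} = 8 + A^{2}$ ($H{\left(g,A \right)} = A^{2} + 8 = 8 + A^{2}$)
$145 s{\left(13 \right)} H{\left(-9,V \right)} = 145 \cdot 3 \left(8 + \left(-13\right)^{2}\right) = 435 \left(8 + 169\right) = 435 \cdot 177 = 76995$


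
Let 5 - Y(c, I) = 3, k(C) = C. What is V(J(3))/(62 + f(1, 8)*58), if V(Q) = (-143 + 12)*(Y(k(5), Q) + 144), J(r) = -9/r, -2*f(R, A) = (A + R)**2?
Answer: 19126/2287 ≈ 8.3629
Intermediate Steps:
f(R, A) = -(A + R)**2/2
Y(c, I) = 2 (Y(c, I) = 5 - 1*3 = 5 - 3 = 2)
V(Q) = -19126 (V(Q) = (-143 + 12)*(2 + 144) = -131*146 = -19126)
V(J(3))/(62 + f(1, 8)*58) = -19126/(62 - (8 + 1)**2/2*58) = -19126/(62 - 1/2*9**2*58) = -19126/(62 - 1/2*81*58) = -19126/(62 - 81/2*58) = -19126/(62 - 2349) = -19126/(-2287) = -19126*(-1/2287) = 19126/2287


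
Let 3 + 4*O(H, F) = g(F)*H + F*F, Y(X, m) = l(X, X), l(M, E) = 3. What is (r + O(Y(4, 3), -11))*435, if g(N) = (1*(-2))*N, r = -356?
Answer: -134850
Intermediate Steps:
g(N) = -2*N
Y(X, m) = 3
O(H, F) = -¾ + F²/4 - F*H/2 (O(H, F) = -¾ + ((-2*F)*H + F*F)/4 = -¾ + (-2*F*H + F²)/4 = -¾ + (F² - 2*F*H)/4 = -¾ + (F²/4 - F*H/2) = -¾ + F²/4 - F*H/2)
(r + O(Y(4, 3), -11))*435 = (-356 + (-¾ + (¼)*(-11)² - ½*(-11)*3))*435 = (-356 + (-¾ + (¼)*121 + 33/2))*435 = (-356 + (-¾ + 121/4 + 33/2))*435 = (-356 + 46)*435 = -310*435 = -134850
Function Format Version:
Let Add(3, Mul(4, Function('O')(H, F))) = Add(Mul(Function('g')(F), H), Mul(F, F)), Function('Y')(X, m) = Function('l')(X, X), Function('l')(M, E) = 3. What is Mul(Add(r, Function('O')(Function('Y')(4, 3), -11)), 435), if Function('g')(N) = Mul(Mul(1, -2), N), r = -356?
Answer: -134850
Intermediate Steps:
Function('g')(N) = Mul(-2, N)
Function('Y')(X, m) = 3
Function('O')(H, F) = Add(Rational(-3, 4), Mul(Rational(1, 4), Pow(F, 2)), Mul(Rational(-1, 2), F, H)) (Function('O')(H, F) = Add(Rational(-3, 4), Mul(Rational(1, 4), Add(Mul(Mul(-2, F), H), Mul(F, F)))) = Add(Rational(-3, 4), Mul(Rational(1, 4), Add(Mul(-2, F, H), Pow(F, 2)))) = Add(Rational(-3, 4), Mul(Rational(1, 4), Add(Pow(F, 2), Mul(-2, F, H)))) = Add(Rational(-3, 4), Add(Mul(Rational(1, 4), Pow(F, 2)), Mul(Rational(-1, 2), F, H))) = Add(Rational(-3, 4), Mul(Rational(1, 4), Pow(F, 2)), Mul(Rational(-1, 2), F, H)))
Mul(Add(r, Function('O')(Function('Y')(4, 3), -11)), 435) = Mul(Add(-356, Add(Rational(-3, 4), Mul(Rational(1, 4), Pow(-11, 2)), Mul(Rational(-1, 2), -11, 3))), 435) = Mul(Add(-356, Add(Rational(-3, 4), Mul(Rational(1, 4), 121), Rational(33, 2))), 435) = Mul(Add(-356, Add(Rational(-3, 4), Rational(121, 4), Rational(33, 2))), 435) = Mul(Add(-356, 46), 435) = Mul(-310, 435) = -134850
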